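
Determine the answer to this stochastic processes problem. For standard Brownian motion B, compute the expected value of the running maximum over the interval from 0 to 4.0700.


E(max B(s)) = sqrt(2t/pi)
= sqrt(2*4.0700/pi)
= sqrt(2.5910)
= 1.6097

1.6097


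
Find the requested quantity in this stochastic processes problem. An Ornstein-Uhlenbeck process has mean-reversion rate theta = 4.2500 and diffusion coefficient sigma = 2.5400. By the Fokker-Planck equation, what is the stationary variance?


Stationary variance = sigma^2 / (2*theta)
= 2.5400^2 / (2*4.2500)
= 6.4516 / 8.5000
= 0.7590

0.7590


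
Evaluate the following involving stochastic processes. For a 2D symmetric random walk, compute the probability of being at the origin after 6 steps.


P = C(6,3)^2 / 4^6
= 20^2 / 4096
= 400 / 4096
= 0.0977

0.0977


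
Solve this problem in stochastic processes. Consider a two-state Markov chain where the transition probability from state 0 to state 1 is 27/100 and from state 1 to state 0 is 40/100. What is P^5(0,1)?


Computing P^5 by matrix multiplication.
P = [[0.7300, 0.2700], [0.4000, 0.6000]]
After raising P to the power 5:
P^5(0,1) = 0.4014

0.4014


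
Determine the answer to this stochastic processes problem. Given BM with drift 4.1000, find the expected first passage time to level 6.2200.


Expected first passage time = a/mu
= 6.2200/4.1000
= 1.5171

1.5171


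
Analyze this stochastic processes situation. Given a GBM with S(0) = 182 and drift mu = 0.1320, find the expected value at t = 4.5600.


E[S(t)] = S(0) * exp(mu * t)
= 182 * exp(0.1320 * 4.5600)
= 182 * 1.8256
= 332.2630

332.2630


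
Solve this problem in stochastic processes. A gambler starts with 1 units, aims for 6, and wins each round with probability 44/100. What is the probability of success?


Gambler's ruin formula:
r = q/p = 0.5600/0.4400 = 1.2727
P(win) = (1 - r^i)/(1 - r^N)
= (1 - 1.2727^1)/(1 - 1.2727^6)
= 0.0839

0.0839


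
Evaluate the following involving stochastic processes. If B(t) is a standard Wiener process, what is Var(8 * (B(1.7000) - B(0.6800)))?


Var(alpha*(B(t)-B(s))) = alpha^2 * (t-s)
= 8^2 * (1.7000 - 0.6800)
= 64 * 1.0200
= 65.2800

65.2800


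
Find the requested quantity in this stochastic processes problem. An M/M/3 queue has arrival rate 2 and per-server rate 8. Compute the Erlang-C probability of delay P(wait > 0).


a = lambda/mu = 0.2500
rho = a/c = 0.0833
Erlang-C formula applied:
C(c,a) = 0.0022

0.0022


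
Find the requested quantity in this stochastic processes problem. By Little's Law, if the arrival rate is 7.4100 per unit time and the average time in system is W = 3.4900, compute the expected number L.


Little's Law: L = lambda * W
= 7.4100 * 3.4900
= 25.8609

25.8609


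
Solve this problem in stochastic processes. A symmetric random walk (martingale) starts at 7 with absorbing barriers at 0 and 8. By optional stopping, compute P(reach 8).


By optional stopping theorem: E(M at tau) = M(0) = 7
P(hit 8)*8 + P(hit 0)*0 = 7
P(hit 8) = (7 - 0)/(8 - 0) = 7/8 = 0.8750

0.8750


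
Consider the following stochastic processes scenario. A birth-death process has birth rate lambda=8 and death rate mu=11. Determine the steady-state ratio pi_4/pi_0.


For birth-death process, pi_n/pi_0 = (lambda/mu)^n
= (8/11)^4
= 0.2798

0.2798


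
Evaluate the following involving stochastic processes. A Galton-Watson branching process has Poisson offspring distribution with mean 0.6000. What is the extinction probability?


Since mu = 0.6000 <= 1, extinction probability = 1.

1.0000


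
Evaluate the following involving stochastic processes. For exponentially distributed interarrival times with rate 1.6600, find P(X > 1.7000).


P(X > t) = exp(-lambda * t)
= exp(-1.6600 * 1.7000)
= exp(-2.8220) = 0.0595

0.0595


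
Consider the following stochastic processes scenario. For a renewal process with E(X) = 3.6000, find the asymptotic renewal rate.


Long-run renewal rate = 1/E(X)
= 1/3.6000
= 0.2778

0.2778


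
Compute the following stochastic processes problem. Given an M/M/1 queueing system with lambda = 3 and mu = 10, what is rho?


rho = lambda/mu
= 3/10
= 0.3000

0.3000


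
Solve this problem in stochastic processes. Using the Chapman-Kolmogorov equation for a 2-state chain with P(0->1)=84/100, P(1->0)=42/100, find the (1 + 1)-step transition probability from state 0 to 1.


P^2 = P^1 * P^1
Computing via matrix multiplication of the transition matrix.
Entry (0,1) of P^2 = 0.6216

0.6216


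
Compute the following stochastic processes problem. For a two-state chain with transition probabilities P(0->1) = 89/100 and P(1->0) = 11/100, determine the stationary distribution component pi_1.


Stationary distribution: pi_0 = p10/(p01+p10), pi_1 = p01/(p01+p10)
p01 = 0.8900, p10 = 0.1100
pi_1 = 0.8900

0.8900


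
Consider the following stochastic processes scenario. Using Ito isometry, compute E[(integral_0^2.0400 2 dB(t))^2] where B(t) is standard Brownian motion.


By Ito isometry: E[(int f dB)^2] = int f^2 dt
= 2^2 * 2.0400
= 4 * 2.0400 = 8.1600

8.1600


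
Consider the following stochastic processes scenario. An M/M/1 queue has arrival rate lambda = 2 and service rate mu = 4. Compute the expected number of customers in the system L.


rho = 2/4 = 0.5000
L = rho/(1-rho)
= 0.5000/0.5000
= 1.0000

1.0000


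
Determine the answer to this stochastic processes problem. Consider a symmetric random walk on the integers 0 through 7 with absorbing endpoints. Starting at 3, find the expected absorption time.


For symmetric RW on 0,...,N with absorbing barriers, E(i) = i*(N-i)
E(3) = 3 * 4 = 12

12


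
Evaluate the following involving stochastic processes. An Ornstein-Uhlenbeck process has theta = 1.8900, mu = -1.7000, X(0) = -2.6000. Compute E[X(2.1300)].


E[X(t)] = mu + (X(0) - mu)*exp(-theta*t)
= -1.7000 + (-2.6000 - -1.7000)*exp(-1.8900*2.1300)
= -1.7000 + -0.9000 * 0.0179
= -1.7161

-1.7161


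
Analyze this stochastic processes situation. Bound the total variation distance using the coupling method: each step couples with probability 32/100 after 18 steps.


TV distance bound <= (1-delta)^n
= (1 - 0.3200)^18
= 0.6800^18
= 9.6641e-04

9.6641e-04


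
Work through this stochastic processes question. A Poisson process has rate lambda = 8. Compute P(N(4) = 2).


P(N(t)=k) = (lambda*t)^k * exp(-lambda*t) / k!
lambda*t = 32
= 32^2 * exp(-32) / 2!
= 1024 * 1.2664e-14 / 2
= 6.4841e-12

6.4841e-12


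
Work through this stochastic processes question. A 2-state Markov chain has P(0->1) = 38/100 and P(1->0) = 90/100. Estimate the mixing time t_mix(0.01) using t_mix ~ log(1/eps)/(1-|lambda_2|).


lambda_2 = |1 - p01 - p10| = |1 - 0.3800 - 0.9000| = 0.2800
t_mix ~ log(1/eps)/(1 - |lambda_2|)
= log(100)/(1 - 0.2800) = 4.6052/0.7200
= 6.3961

6.3961


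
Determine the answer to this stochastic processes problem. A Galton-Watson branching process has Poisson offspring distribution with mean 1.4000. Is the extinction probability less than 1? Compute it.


Since mu = 1.4000 > 1, extinction prob q < 1.
Solve s = exp(mu*(s-1)) iteratively.
q = 0.4890

0.4890


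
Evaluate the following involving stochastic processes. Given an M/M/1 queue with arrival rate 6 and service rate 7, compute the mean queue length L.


rho = 6/7 = 0.8571
L = rho/(1-rho)
= 0.8571/0.1429
= 6.0000

6.0000


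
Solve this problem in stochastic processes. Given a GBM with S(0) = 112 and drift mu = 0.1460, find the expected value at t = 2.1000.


E[S(t)] = S(0) * exp(mu * t)
= 112 * exp(0.1460 * 2.1000)
= 112 * 1.3588
= 152.1853

152.1853


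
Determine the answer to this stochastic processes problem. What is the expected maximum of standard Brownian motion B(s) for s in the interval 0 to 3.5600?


E(max B(s)) = sqrt(2t/pi)
= sqrt(2*3.5600/pi)
= sqrt(2.2664)
= 1.5054

1.5054


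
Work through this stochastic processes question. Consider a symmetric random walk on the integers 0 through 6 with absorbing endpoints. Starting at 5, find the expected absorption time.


For symmetric RW on 0,...,N with absorbing barriers, E(i) = i*(N-i)
E(5) = 5 * 1 = 5

5


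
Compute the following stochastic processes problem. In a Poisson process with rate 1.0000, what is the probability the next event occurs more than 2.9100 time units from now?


P(X > t) = exp(-lambda * t)
= exp(-1.0000 * 2.9100)
= exp(-2.9100) = 0.0545

0.0545


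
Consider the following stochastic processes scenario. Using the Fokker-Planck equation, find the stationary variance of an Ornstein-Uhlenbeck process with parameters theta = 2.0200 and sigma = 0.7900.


Stationary variance = sigma^2 / (2*theta)
= 0.7900^2 / (2*2.0200)
= 0.6241 / 4.0400
= 0.1545

0.1545


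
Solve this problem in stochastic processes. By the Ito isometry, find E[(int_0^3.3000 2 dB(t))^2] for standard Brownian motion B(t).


By Ito isometry: E[(int f dB)^2] = int f^2 dt
= 2^2 * 3.3000
= 4 * 3.3000 = 13.2000

13.2000


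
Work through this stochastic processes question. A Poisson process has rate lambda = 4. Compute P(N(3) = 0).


P(N(t)=k) = (lambda*t)^k * exp(-lambda*t) / k!
lambda*t = 12
= 12^0 * exp(-12) / 0!
= 1 * 6.1442e-06 / 1
= 6.1442e-06

6.1442e-06


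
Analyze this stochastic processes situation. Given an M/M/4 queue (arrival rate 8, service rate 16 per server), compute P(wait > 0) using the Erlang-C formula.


a = lambda/mu = 0.5000
rho = a/c = 0.1250
Erlang-C formula applied:
C(c,a) = 0.0018

0.0018


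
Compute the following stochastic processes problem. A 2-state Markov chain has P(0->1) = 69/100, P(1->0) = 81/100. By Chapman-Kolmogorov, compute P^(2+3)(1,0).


P^5 = P^2 * P^3
Computing via matrix multiplication of the transition matrix.
Entry (1,0) of P^5 = 0.5569

0.5569


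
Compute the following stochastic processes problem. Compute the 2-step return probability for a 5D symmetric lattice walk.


P(return in 2 steps) = P(reverse first step) = 1/(2d)
= 1/10
= 0.1000

0.1000


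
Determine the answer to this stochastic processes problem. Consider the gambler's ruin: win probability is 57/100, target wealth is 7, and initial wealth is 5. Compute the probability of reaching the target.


Gambler's ruin formula:
r = q/p = 0.4300/0.5700 = 0.7544
P(win) = (1 - r^i)/(1 - r^N)
= (1 - 0.7544^5)/(1 - 0.7544^7)
= 0.8777

0.8777


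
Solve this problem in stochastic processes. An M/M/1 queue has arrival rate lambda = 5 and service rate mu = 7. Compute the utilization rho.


rho = lambda/mu
= 5/7
= 0.7143

0.7143


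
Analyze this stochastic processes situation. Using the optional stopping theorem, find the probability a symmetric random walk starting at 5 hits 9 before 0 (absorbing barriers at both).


By optional stopping theorem: E(M at tau) = M(0) = 5
P(hit 9)*9 + P(hit 0)*0 = 5
P(hit 9) = (5 - 0)/(9 - 0) = 5/9 = 0.5556

0.5556


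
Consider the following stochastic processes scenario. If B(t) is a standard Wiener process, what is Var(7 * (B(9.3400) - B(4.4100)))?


Var(alpha*(B(t)-B(s))) = alpha^2 * (t-s)
= 7^2 * (9.3400 - 4.4100)
= 49 * 4.9300
= 241.5700

241.5700


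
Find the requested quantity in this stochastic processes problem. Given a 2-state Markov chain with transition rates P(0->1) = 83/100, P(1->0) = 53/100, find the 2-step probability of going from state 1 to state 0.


Computing P^2 by matrix multiplication.
P = [[0.1700, 0.8300], [0.5300, 0.4700]]
After raising P to the power 2:
P^2(1,0) = 0.3392

0.3392


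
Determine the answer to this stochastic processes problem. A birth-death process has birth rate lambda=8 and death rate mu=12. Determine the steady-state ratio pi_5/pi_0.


For birth-death process, pi_n/pi_0 = (lambda/mu)^n
= (8/12)^5
= 0.1317

0.1317


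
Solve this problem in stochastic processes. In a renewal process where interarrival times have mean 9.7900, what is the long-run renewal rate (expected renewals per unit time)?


Long-run renewal rate = 1/E(X)
= 1/9.7900
= 0.1021

0.1021


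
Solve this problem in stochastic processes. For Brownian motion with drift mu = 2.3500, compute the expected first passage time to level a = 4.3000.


Expected first passage time = a/mu
= 4.3000/2.3500
= 1.8298

1.8298


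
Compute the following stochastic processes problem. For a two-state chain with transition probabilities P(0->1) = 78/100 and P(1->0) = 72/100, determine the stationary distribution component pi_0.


Stationary distribution: pi_0 = p10/(p01+p10), pi_1 = p01/(p01+p10)
p01 = 0.7800, p10 = 0.7200
pi_0 = 0.4800

0.4800


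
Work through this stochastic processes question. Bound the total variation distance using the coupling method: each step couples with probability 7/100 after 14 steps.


TV distance bound <= (1-delta)^n
= (1 - 0.0700)^14
= 0.9300^14
= 0.3620

0.3620


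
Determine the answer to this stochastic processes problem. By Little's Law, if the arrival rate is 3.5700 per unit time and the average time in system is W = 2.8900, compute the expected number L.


Little's Law: L = lambda * W
= 3.5700 * 2.8900
= 10.3173

10.3173


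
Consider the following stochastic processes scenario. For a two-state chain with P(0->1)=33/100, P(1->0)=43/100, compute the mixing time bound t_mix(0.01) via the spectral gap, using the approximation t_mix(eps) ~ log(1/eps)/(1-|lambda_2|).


lambda_2 = |1 - p01 - p10| = |1 - 0.3300 - 0.4300| = 0.2400
t_mix ~ log(1/eps)/(1 - |lambda_2|)
= log(100)/(1 - 0.2400) = 4.6052/0.7600
= 6.0594

6.0594


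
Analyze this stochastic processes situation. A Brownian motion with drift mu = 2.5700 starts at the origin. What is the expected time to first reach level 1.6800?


Expected first passage time = a/mu
= 1.6800/2.5700
= 0.6537

0.6537


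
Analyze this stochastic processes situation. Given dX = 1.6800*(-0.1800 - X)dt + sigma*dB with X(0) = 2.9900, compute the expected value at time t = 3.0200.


E[X(t)] = mu + (X(0) - mu)*exp(-theta*t)
= -0.1800 + (2.9900 - -0.1800)*exp(-1.6800*3.0200)
= -0.1800 + 3.1700 * 0.0063
= -0.1602

-0.1602


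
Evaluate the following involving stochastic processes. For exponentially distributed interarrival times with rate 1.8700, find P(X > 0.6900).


P(X > t) = exp(-lambda * t)
= exp(-1.8700 * 0.6900)
= exp(-1.2903) = 0.2752

0.2752


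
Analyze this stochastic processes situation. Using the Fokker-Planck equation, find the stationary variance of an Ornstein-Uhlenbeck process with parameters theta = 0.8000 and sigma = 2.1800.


Stationary variance = sigma^2 / (2*theta)
= 2.1800^2 / (2*0.8000)
= 4.7524 / 1.6000
= 2.9703

2.9703


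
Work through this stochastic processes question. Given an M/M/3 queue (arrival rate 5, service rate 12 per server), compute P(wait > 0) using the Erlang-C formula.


a = lambda/mu = 0.4167
rho = a/c = 0.1389
Erlang-C formula applied:
C(c,a) = 0.0092

0.0092


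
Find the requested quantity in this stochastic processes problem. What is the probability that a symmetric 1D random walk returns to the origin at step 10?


P(S(10) = 0) = C(10,5) / 4^5
= 252 / 1024
= 0.2461

0.2461


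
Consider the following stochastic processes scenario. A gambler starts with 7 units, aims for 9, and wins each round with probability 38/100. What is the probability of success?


Gambler's ruin formula:
r = q/p = 0.6200/0.3800 = 1.6316
P(win) = (1 - r^i)/(1 - r^N)
= (1 - 1.6316^7)/(1 - 1.6316^9)
= 0.3679

0.3679


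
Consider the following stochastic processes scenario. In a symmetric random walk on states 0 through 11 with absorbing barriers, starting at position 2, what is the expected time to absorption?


For symmetric RW on 0,...,N with absorbing barriers, E(i) = i*(N-i)
E(2) = 2 * 9 = 18

18


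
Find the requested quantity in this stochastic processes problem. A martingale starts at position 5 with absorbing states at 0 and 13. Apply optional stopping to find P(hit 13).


By optional stopping theorem: E(M at tau) = M(0) = 5
P(hit 13)*13 + P(hit 0)*0 = 5
P(hit 13) = (5 - 0)/(13 - 0) = 5/13 = 0.3846

0.3846


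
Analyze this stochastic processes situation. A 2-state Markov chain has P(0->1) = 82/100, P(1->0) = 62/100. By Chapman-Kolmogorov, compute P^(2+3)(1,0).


P^5 = P^2 * P^3
Computing via matrix multiplication of the transition matrix.
Entry (1,0) of P^5 = 0.4377

0.4377


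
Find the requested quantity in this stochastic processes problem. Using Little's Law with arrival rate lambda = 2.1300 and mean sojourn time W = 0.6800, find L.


Little's Law: L = lambda * W
= 2.1300 * 0.6800
= 1.4484

1.4484


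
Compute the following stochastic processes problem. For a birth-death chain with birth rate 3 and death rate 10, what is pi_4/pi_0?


For birth-death process, pi_n/pi_0 = (lambda/mu)^n
= (3/10)^4
= 0.0081

0.0081


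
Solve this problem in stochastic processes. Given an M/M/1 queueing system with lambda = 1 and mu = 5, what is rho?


rho = lambda/mu
= 1/5
= 0.2000

0.2000


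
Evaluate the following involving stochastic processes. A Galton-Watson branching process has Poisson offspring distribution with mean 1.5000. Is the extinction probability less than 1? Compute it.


Since mu = 1.5000 > 1, extinction prob q < 1.
Solve s = exp(mu*(s-1)) iteratively.
q = 0.4172

0.4172


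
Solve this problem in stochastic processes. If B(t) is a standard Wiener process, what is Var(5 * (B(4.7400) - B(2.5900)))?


Var(alpha*(B(t)-B(s))) = alpha^2 * (t-s)
= 5^2 * (4.7400 - 2.5900)
= 25 * 2.1500
= 53.7500

53.7500


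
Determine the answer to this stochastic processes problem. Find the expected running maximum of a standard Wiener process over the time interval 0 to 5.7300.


E(max B(s)) = sqrt(2t/pi)
= sqrt(2*5.7300/pi)
= sqrt(3.6478)
= 1.9099

1.9099


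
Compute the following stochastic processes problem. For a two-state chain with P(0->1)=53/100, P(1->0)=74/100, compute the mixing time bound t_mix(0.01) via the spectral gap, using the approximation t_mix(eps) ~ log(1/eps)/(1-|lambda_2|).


lambda_2 = |1 - p01 - p10| = |1 - 0.5300 - 0.7400| = 0.2700
t_mix ~ log(1/eps)/(1 - |lambda_2|)
= log(100)/(1 - 0.2700) = 4.6052/0.7300
= 6.3085

6.3085


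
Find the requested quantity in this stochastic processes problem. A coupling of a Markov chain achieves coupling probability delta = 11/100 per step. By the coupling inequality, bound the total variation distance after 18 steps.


TV distance bound <= (1-delta)^n
= (1 - 0.1100)^18
= 0.8900^18
= 0.1227

0.1227


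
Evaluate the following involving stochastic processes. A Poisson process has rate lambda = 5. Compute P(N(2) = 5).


P(N(t)=k) = (lambda*t)^k * exp(-lambda*t) / k!
lambda*t = 10
= 10^5 * exp(-10) / 5!
= 100000 * 4.5400e-05 / 120
= 0.0378

0.0378


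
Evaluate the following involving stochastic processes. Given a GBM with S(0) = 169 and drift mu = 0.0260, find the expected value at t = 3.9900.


E[S(t)] = S(0) * exp(mu * t)
= 169 * exp(0.0260 * 3.9900)
= 169 * 1.1093
= 187.4737

187.4737


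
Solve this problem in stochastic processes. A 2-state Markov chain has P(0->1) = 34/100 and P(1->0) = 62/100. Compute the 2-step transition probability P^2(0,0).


Computing P^2 by matrix multiplication.
P = [[0.6600, 0.3400], [0.6200, 0.3800]]
After raising P to the power 2:
P^2(0,0) = 0.6464

0.6464


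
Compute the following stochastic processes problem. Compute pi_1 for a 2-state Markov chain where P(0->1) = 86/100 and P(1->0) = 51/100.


Stationary distribution: pi_0 = p10/(p01+p10), pi_1 = p01/(p01+p10)
p01 = 0.8600, p10 = 0.5100
pi_1 = 0.6277

0.6277


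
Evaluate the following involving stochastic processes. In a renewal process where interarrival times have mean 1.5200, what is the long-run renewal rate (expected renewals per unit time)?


Long-run renewal rate = 1/E(X)
= 1/1.5200
= 0.6579

0.6579


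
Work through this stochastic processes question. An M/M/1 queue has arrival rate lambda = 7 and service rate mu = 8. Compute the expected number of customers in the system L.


rho = 7/8 = 0.8750
L = rho/(1-rho)
= 0.8750/0.1250
= 7.0000

7.0000


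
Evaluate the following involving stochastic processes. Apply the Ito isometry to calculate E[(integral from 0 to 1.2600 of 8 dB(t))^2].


By Ito isometry: E[(int f dB)^2] = int f^2 dt
= 8^2 * 1.2600
= 64 * 1.2600 = 80.6400

80.6400


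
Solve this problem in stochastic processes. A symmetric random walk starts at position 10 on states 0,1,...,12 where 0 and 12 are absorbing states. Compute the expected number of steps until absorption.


For symmetric RW on 0,...,N with absorbing barriers, E(i) = i*(N-i)
E(10) = 10 * 2 = 20

20


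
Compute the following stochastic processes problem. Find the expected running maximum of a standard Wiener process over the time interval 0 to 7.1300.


E(max B(s)) = sqrt(2t/pi)
= sqrt(2*7.1300/pi)
= sqrt(4.5391)
= 2.1305

2.1305


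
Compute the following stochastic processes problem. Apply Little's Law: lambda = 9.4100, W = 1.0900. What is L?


Little's Law: L = lambda * W
= 9.4100 * 1.0900
= 10.2569

10.2569


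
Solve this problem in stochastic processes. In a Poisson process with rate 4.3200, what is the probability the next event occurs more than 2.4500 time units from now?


P(X > t) = exp(-lambda * t)
= exp(-4.3200 * 2.4500)
= exp(-10.5840) = 2.5318e-05

2.5318e-05


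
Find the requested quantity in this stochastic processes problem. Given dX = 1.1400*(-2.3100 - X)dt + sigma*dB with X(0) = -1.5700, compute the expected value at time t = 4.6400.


E[X(t)] = mu + (X(0) - mu)*exp(-theta*t)
= -2.3100 + (-1.5700 - -2.3100)*exp(-1.1400*4.6400)
= -2.3100 + 0.7400 * 0.0050
= -2.3063

-2.3063


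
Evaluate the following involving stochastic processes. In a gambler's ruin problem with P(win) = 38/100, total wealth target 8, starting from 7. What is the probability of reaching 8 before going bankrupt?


Gambler's ruin formula:
r = q/p = 0.6200/0.3800 = 1.6316
P(win) = (1 - r^i)/(1 - r^N)
= (1 - 1.6316^7)/(1 - 1.6316^8)
= 0.6050

0.6050


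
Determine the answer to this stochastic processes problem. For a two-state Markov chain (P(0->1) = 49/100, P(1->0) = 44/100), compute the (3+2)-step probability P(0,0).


P^5 = P^3 * P^2
Computing via matrix multiplication of the transition matrix.
Entry (0,0) of P^5 = 0.4731

0.4731


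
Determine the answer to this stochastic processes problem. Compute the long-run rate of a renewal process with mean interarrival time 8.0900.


Long-run renewal rate = 1/E(X)
= 1/8.0900
= 0.1236

0.1236


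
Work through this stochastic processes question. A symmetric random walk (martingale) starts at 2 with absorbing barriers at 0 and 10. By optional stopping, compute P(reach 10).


By optional stopping theorem: E(M at tau) = M(0) = 2
P(hit 10)*10 + P(hit 0)*0 = 2
P(hit 10) = (2 - 0)/(10 - 0) = 1/5 = 0.2000

0.2000


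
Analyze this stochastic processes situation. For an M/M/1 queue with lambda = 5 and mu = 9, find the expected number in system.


rho = 5/9 = 0.5556
L = rho/(1-rho)
= 0.5556/0.4444
= 1.2500

1.2500


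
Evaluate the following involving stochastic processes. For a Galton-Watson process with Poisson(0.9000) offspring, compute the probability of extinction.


Since mu = 0.9000 <= 1, extinction probability = 1.

1.0000


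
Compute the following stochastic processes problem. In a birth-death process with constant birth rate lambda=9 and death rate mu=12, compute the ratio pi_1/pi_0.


For birth-death process, pi_n/pi_0 = (lambda/mu)^n
= (9/12)^1
= 0.7500

0.7500


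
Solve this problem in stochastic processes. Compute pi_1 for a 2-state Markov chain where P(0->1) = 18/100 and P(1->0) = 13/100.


Stationary distribution: pi_0 = p10/(p01+p10), pi_1 = p01/(p01+p10)
p01 = 0.1800, p10 = 0.1300
pi_1 = 0.5806

0.5806


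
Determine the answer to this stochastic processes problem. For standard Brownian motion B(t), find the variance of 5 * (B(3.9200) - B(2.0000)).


Var(alpha*(B(t)-B(s))) = alpha^2 * (t-s)
= 5^2 * (3.9200 - 2.0000)
= 25 * 1.9200
= 48.0000

48.0000


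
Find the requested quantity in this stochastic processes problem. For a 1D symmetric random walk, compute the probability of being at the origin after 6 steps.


P(S(6) = 0) = C(6,3) / 4^3
= 20 / 64
= 0.3125

0.3125


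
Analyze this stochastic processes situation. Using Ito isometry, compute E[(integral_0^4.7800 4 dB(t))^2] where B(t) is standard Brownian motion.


By Ito isometry: E[(int f dB)^2] = int f^2 dt
= 4^2 * 4.7800
= 16 * 4.7800 = 76.4800

76.4800


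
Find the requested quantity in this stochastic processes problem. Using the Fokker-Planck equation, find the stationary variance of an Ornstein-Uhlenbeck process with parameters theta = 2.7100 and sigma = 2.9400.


Stationary variance = sigma^2 / (2*theta)
= 2.9400^2 / (2*2.7100)
= 8.6436 / 5.4200
= 1.5948

1.5948


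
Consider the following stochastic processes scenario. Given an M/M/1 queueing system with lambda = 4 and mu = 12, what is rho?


rho = lambda/mu
= 4/12
= 0.3333

0.3333


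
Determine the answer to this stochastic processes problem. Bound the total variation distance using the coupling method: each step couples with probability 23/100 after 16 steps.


TV distance bound <= (1-delta)^n
= (1 - 0.2300)^16
= 0.7700^16
= 0.0153

0.0153


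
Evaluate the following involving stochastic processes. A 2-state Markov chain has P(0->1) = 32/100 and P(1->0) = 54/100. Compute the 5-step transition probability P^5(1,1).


Computing P^5 by matrix multiplication.
P = [[0.6800, 0.3200], [0.5400, 0.4600]]
After raising P to the power 5:
P^5(1,1) = 0.3721

0.3721


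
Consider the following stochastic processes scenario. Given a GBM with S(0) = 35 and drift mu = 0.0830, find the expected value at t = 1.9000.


E[S(t)] = S(0) * exp(mu * t)
= 35 * exp(0.0830 * 1.9000)
= 35 * 1.1708
= 40.9785

40.9785


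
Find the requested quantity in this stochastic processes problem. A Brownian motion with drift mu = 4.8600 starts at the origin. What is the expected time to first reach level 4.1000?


Expected first passage time = a/mu
= 4.1000/4.8600
= 0.8436

0.8436


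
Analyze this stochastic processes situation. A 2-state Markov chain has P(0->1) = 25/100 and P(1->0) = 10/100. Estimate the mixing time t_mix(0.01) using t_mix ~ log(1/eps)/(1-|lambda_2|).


lambda_2 = |1 - p01 - p10| = |1 - 0.2500 - 0.1000| = 0.6500
t_mix ~ log(1/eps)/(1 - |lambda_2|)
= log(100)/(1 - 0.6500) = 4.6052/0.3500
= 13.1576

13.1576


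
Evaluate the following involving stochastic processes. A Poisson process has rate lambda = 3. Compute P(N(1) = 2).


P(N(t)=k) = (lambda*t)^k * exp(-lambda*t) / k!
lambda*t = 3
= 3^2 * exp(-3) / 2!
= 9 * 0.0498 / 2
= 0.2240

0.2240


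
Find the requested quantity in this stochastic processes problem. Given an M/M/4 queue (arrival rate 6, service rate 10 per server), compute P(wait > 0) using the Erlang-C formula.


a = lambda/mu = 0.6000
rho = a/c = 0.1500
Erlang-C formula applied:
C(c,a) = 0.0035

0.0035


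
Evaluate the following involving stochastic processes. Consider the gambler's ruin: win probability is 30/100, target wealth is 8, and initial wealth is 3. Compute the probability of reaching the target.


Gambler's ruin formula:
r = q/p = 0.7000/0.3000 = 2.3333
P(win) = (1 - r^i)/(1 - r^N)
= (1 - 2.3333^3)/(1 - 2.3333^8)
= 0.0133

0.0133


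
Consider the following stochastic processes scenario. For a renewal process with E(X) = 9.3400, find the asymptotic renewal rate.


Long-run renewal rate = 1/E(X)
= 1/9.3400
= 0.1071

0.1071


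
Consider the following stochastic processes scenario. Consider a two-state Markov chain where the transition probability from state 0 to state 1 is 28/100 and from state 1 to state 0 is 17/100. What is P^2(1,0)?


Computing P^2 by matrix multiplication.
P = [[0.7200, 0.2800], [0.1700, 0.8300]]
After raising P to the power 2:
P^2(1,0) = 0.2635

0.2635


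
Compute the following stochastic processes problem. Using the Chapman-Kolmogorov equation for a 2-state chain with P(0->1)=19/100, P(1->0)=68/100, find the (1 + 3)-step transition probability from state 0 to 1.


P^4 = P^1 * P^3
Computing via matrix multiplication of the transition matrix.
Entry (0,1) of P^4 = 0.2183

0.2183


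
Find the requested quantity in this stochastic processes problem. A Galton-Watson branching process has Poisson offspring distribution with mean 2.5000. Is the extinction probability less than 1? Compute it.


Since mu = 2.5000 > 1, extinction prob q < 1.
Solve s = exp(mu*(s-1)) iteratively.
q = 0.1074

0.1074


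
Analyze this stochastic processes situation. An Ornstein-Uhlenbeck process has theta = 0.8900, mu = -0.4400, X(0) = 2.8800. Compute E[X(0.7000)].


E[X(t)] = mu + (X(0) - mu)*exp(-theta*t)
= -0.4400 + (2.8800 - -0.4400)*exp(-0.8900*0.7000)
= -0.4400 + 3.3200 * 0.5363
= 1.3406

1.3406


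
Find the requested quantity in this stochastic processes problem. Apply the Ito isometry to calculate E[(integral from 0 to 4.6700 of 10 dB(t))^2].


By Ito isometry: E[(int f dB)^2] = int f^2 dt
= 10^2 * 4.6700
= 100 * 4.6700 = 467.0000

467.0000


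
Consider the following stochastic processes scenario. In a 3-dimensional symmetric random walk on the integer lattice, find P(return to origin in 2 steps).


P(return in 2 steps) = P(reverse first step) = 1/(2d)
= 1/6
= 0.1667

0.1667


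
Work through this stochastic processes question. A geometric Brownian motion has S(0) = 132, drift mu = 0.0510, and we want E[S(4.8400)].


E[S(t)] = S(0) * exp(mu * t)
= 132 * exp(0.0510 * 4.8400)
= 132 * 1.2800
= 168.9566

168.9566


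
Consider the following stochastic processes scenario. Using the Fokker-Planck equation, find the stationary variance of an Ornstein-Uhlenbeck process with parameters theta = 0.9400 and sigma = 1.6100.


Stationary variance = sigma^2 / (2*theta)
= 1.6100^2 / (2*0.9400)
= 2.5921 / 1.8800
= 1.3788

1.3788


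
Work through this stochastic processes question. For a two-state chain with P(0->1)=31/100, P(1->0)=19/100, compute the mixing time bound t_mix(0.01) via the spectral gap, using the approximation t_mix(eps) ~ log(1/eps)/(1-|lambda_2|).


lambda_2 = |1 - p01 - p10| = |1 - 0.3100 - 0.1900| = 0.5000
t_mix ~ log(1/eps)/(1 - |lambda_2|)
= log(100)/(1 - 0.5000) = 4.6052/0.5000
= 9.2103

9.2103


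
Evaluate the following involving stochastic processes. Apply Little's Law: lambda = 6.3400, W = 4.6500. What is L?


Little's Law: L = lambda * W
= 6.3400 * 4.6500
= 29.4810

29.4810


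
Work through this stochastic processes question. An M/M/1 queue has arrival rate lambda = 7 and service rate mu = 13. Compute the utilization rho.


rho = lambda/mu
= 7/13
= 0.5385

0.5385


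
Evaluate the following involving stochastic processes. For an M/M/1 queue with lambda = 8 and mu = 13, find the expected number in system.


rho = 8/13 = 0.6154
L = rho/(1-rho)
= 0.6154/0.3846
= 1.6000

1.6000


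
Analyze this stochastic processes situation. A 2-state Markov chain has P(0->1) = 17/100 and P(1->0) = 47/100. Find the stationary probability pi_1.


Stationary distribution: pi_0 = p10/(p01+p10), pi_1 = p01/(p01+p10)
p01 = 0.1700, p10 = 0.4700
pi_1 = 0.2656

0.2656


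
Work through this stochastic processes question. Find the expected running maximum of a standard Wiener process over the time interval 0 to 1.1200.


E(max B(s)) = sqrt(2t/pi)
= sqrt(2*1.1200/pi)
= sqrt(0.7130)
= 0.8444

0.8444


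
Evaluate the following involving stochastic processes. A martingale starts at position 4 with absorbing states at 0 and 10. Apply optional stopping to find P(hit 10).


By optional stopping theorem: E(M at tau) = M(0) = 4
P(hit 10)*10 + P(hit 0)*0 = 4
P(hit 10) = (4 - 0)/(10 - 0) = 2/5 = 0.4000

0.4000


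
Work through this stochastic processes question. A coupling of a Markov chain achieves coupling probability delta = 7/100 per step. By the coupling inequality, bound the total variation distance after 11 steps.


TV distance bound <= (1-delta)^n
= (1 - 0.0700)^11
= 0.9300^11
= 0.4501

0.4501


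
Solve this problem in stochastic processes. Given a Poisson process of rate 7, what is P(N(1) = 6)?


P(N(t)=k) = (lambda*t)^k * exp(-lambda*t) / k!
lambda*t = 7
= 7^6 * exp(-7) / 6!
= 117649 * 9.1188e-04 / 720
= 0.1490

0.1490


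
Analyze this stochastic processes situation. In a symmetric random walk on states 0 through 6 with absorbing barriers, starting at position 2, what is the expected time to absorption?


For symmetric RW on 0,...,N with absorbing barriers, E(i) = i*(N-i)
E(2) = 2 * 4 = 8

8


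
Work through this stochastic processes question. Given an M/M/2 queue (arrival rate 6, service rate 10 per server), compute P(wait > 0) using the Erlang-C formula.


a = lambda/mu = 0.6000
rho = a/c = 0.3000
Erlang-C formula applied:
C(c,a) = 0.1385

0.1385


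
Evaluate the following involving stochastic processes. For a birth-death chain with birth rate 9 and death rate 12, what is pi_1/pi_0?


For birth-death process, pi_n/pi_0 = (lambda/mu)^n
= (9/12)^1
= 0.7500

0.7500


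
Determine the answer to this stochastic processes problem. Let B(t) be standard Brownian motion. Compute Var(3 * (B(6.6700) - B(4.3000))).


Var(alpha*(B(t)-B(s))) = alpha^2 * (t-s)
= 3^2 * (6.6700 - 4.3000)
= 9 * 2.3700
= 21.3300

21.3300


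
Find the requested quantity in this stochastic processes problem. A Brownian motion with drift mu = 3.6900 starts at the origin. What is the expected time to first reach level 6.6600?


Expected first passage time = a/mu
= 6.6600/3.6900
= 1.8049

1.8049


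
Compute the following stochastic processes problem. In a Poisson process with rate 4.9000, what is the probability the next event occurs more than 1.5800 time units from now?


P(X > t) = exp(-lambda * t)
= exp(-4.9000 * 1.5800)
= exp(-7.7420) = 4.3420e-04

4.3420e-04


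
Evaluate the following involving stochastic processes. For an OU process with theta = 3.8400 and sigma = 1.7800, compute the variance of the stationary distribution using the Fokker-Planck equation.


Stationary variance = sigma^2 / (2*theta)
= 1.7800^2 / (2*3.8400)
= 3.1684 / 7.6800
= 0.4126

0.4126


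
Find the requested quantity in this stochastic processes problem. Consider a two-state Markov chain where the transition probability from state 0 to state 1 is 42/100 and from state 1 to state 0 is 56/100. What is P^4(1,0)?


Computing P^4 by matrix multiplication.
P = [[0.5800, 0.4200], [0.5600, 0.4400]]
After raising P to the power 4:
P^4(1,0) = 0.5714

0.5714


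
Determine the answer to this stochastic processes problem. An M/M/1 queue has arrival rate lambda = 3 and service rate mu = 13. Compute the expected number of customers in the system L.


rho = 3/13 = 0.2308
L = rho/(1-rho)
= 0.2308/0.7692
= 0.3000

0.3000


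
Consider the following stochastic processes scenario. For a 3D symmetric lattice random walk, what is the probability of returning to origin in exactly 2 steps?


P(return in 2 steps) = P(reverse first step) = 1/(2d)
= 1/6
= 0.1667

0.1667


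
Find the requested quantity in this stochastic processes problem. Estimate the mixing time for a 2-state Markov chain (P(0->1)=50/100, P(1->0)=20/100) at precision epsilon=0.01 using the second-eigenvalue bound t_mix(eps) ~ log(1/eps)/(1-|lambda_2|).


lambda_2 = |1 - p01 - p10| = |1 - 0.5000 - 0.2000| = 0.3000
t_mix ~ log(1/eps)/(1 - |lambda_2|)
= log(100)/(1 - 0.3000) = 4.6052/0.7000
= 6.5788

6.5788


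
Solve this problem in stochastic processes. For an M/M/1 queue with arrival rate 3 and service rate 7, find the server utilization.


rho = lambda/mu
= 3/7
= 0.4286

0.4286


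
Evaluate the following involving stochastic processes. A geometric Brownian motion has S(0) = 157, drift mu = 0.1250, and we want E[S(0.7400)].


E[S(t)] = S(0) * exp(mu * t)
= 157 * exp(0.1250 * 0.7400)
= 157 * 1.0969
= 172.2154

172.2154


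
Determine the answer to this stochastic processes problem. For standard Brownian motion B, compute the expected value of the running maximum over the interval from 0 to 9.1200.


E(max B(s)) = sqrt(2t/pi)
= sqrt(2*9.1200/pi)
= sqrt(5.8060)
= 2.4096

2.4096


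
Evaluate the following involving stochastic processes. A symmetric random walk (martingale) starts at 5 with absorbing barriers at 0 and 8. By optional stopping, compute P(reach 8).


By optional stopping theorem: E(M at tau) = M(0) = 5
P(hit 8)*8 + P(hit 0)*0 = 5
P(hit 8) = (5 - 0)/(8 - 0) = 5/8 = 0.6250

0.6250


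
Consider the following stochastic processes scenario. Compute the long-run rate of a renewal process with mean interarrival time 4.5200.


Long-run renewal rate = 1/E(X)
= 1/4.5200
= 0.2212

0.2212


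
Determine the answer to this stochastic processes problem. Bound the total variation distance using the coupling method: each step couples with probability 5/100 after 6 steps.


TV distance bound <= (1-delta)^n
= (1 - 0.0500)^6
= 0.9500^6
= 0.7351

0.7351


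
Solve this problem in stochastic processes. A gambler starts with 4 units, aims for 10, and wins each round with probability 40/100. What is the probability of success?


Gambler's ruin formula:
r = q/p = 0.6000/0.4000 = 1.5000
P(win) = (1 - r^i)/(1 - r^N)
= (1 - 1.5000^4)/(1 - 1.5000^10)
= 0.0717

0.0717


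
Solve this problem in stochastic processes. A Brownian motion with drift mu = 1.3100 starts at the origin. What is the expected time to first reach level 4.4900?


Expected first passage time = a/mu
= 4.4900/1.3100
= 3.4275

3.4275


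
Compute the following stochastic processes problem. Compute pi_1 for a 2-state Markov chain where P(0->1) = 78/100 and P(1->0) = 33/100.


Stationary distribution: pi_0 = p10/(p01+p10), pi_1 = p01/(p01+p10)
p01 = 0.7800, p10 = 0.3300
pi_1 = 0.7027

0.7027


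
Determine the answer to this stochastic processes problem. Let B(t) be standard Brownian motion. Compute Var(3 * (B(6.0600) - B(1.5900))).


Var(alpha*(B(t)-B(s))) = alpha^2 * (t-s)
= 3^2 * (6.0600 - 1.5900)
= 9 * 4.4700
= 40.2300

40.2300


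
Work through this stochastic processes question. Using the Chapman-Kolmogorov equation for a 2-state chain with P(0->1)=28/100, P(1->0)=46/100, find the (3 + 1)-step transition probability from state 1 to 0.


P^4 = P^3 * P^1
Computing via matrix multiplication of the transition matrix.
Entry (1,0) of P^4 = 0.6188

0.6188


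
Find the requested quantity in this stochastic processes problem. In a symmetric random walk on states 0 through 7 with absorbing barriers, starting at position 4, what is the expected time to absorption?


For symmetric RW on 0,...,N with absorbing barriers, E(i) = i*(N-i)
E(4) = 4 * 3 = 12

12


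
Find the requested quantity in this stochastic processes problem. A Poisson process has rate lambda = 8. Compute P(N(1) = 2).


P(N(t)=k) = (lambda*t)^k * exp(-lambda*t) / k!
lambda*t = 8
= 8^2 * exp(-8) / 2!
= 64 * 3.3546e-04 / 2
= 0.0107

0.0107


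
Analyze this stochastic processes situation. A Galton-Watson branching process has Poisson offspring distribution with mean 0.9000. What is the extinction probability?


Since mu = 0.9000 <= 1, extinction probability = 1.

1.0000


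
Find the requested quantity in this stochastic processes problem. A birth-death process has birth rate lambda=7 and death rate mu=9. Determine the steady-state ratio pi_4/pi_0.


For birth-death process, pi_n/pi_0 = (lambda/mu)^n
= (7/9)^4
= 0.3660

0.3660


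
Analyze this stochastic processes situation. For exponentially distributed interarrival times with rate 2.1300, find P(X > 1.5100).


P(X > t) = exp(-lambda * t)
= exp(-2.1300 * 1.5100)
= exp(-3.2163) = 0.0401

0.0401


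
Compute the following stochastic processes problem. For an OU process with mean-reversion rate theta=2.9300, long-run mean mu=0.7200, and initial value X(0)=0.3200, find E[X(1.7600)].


E[X(t)] = mu + (X(0) - mu)*exp(-theta*t)
= 0.7200 + (0.3200 - 0.7200)*exp(-2.9300*1.7600)
= 0.7200 + -0.4000 * 0.0058
= 0.7177

0.7177
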